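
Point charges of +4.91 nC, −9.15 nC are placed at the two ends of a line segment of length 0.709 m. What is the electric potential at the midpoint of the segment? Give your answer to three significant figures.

-108 V

The total potential is the scalar sum of each charge's contribution, V = Σ kqᵢ/rᵢ.
Each charge is 0.354 m from the midpoint.
V = k[(4.91×10⁻⁹)/(0.354) + (-9.15×10⁻⁹)/(0.354)] = -108 V.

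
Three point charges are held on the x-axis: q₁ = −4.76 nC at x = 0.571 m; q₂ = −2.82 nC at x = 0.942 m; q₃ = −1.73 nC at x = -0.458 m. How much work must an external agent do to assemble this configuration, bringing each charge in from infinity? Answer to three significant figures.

The assembly work is the sum of pairwise potential energies, U = Σ_{i<j} kqᵢqⱼ/rᵢⱼ.
Pair separations: r₁₂ = 0.371 m, r₁₃ = 1.03 m, r₂₃ = 1.40 m.
U = (3.25×10⁻⁷) + (7.19×10⁻⁸) + (3.13×10⁻⁸) = 4.29×10⁻⁷ J.

4.29×10⁻⁷ J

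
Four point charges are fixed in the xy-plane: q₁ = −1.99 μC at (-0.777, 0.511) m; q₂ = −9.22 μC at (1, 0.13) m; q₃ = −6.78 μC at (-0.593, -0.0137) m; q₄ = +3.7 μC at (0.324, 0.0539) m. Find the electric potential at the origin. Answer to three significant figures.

Electric potential is a scalar, so the contributions from each charge add algebraically: V = Σ kqᵢ/rᵢ.
Distances from the field point to each charge: r₁ = 0.930 m, r₂ = 1.01 m, r₃ = 0.593 m, r₄ = 0.328 m.
V = k[(-1.99×10⁻⁶)/(0.930) + (-9.22×10⁻⁶)/(1.01) + (-6.78×10⁻⁶)/(0.593) + (3.70×10⁻⁶)/(0.328)] = -1.03×10⁵ V.

-1.03×10⁵ V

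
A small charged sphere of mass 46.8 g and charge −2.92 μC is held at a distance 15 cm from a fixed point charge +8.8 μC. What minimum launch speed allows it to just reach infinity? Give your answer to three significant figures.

8.11 m/s

To just escape, total mechanical energy must reach zero at infinity: ½mv²_min + U = 0, so ½mv²_min = −U = |kQq|/r.
|U| = |kQq|/r = (8.99×10⁹ N·m²/C²)(8.80×10⁻⁶)(2.92×10⁻⁶)/(0.150) = 1.54 J.
v_min = √(2|U|/m) = √(2·1.54/0.0468) = 8.11 m/s.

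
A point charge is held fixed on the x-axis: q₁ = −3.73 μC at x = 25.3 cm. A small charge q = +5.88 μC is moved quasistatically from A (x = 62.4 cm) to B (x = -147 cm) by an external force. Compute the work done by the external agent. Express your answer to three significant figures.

0.417 J

For quasistatic motion the external work equals the change in potential energy: W_ext = qΔV = q(V_B − V_A).
At A: distance to the source charge is 0.371 m; V_A = kq₁/r = -9.04×10⁴ V.
At B: distance to the source charge is 1.72 m; V_B = kq₁/r = -1.95×10⁴ V.
ΔV = V_B − V_A = 7.09×10⁴ V.
W_ext = qΔV = (5.88×10⁻⁶ C)(7.09×10⁴ V) = 0.417 J.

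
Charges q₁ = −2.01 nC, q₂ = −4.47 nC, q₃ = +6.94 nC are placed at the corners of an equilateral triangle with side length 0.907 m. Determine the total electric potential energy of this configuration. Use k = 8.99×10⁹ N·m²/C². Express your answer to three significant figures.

-3.57×10⁻⁷ J

The assembly work is the sum of pairwise potential energies, U = Σ_{i<j} kqᵢqⱼ/rᵢⱼ.
All three pair separations equal the side length, 0.907 m.
U = (8.91×10⁻⁸) + (-1.38×10⁻⁷) + (-3.07×10⁻⁷) = -3.57×10⁻⁷ J.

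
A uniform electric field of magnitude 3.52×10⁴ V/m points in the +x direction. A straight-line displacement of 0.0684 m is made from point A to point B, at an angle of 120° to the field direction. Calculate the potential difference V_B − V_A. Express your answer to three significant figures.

1200 V

Only the component of displacement along E changes the potential: ΔV = −E·d·cosθ.
ΔV = −(3.52×10⁴ V/m)(0.0684 m)cos120° = 1200 V.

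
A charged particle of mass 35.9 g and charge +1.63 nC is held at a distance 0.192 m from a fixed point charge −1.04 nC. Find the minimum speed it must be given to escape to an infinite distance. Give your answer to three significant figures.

2.10×10⁻³ m/s

To just escape, total mechanical energy must reach zero at infinity: ½mv²_min + U = 0, so ½mv²_min = −U = |kQq|/r.
|U| = |kQq|/r = (8.99×10⁹ N·m²/C²)(1.04×10⁻⁹)(1.63×10⁻⁹)/(0.192) = 7.94×10⁻⁸ J.
v_min = √(2|U|/m) = √(2·7.94×10⁻⁸/0.0359) = 2.10×10⁻³ m/s.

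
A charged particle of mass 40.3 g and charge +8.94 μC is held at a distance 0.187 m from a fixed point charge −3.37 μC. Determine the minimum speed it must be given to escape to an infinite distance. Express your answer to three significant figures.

8.48 m/s

To just escape, total mechanical energy must reach zero at infinity: ½mv²_min + U = 0, so ½mv²_min = −U = |kQq|/r.
|U| = |kQq|/r = (8.99×10⁹ N·m²/C²)(3.37×10⁻⁶)(8.94×10⁻⁶)/(0.187) = 1.45 J.
v_min = √(2|U|/m) = √(2·1.45/0.0403) = 8.48 m/s.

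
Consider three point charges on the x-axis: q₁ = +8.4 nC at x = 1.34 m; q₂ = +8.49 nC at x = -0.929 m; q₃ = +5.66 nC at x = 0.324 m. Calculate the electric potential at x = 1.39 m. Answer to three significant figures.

The total potential is the scalar sum of each charge's contribution, V = Σ kqᵢ/rᵢ.
Distances from the field point to each charge: r₁ = 0.0500 m, r₂ = 2.32 m, r₃ = 1.07 m.
V = k[(8.40×10⁻⁹)/(0.0500) + (8.49×10⁻⁹)/(2.32) + (5.66×10⁻⁹)/(1.07)] = 1590 V.

1590 V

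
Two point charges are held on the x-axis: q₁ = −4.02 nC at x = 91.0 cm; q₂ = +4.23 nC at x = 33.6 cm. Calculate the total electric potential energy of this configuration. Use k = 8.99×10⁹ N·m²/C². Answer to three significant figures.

The work to assemble the configuration equals its total potential energy, U = Σ kqᵢqⱼ/rᵢⱼ over all pairs.
Pair separations: r₁₂ = 0.574 m.
U = (-2.66×10⁻⁷) = -2.66×10⁻⁷ J.

-2.66×10⁻⁷ J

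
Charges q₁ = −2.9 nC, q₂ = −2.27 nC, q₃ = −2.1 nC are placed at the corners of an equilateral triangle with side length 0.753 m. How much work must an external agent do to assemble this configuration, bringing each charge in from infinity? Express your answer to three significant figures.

2.08×10⁻⁷ J

The assembly work is the sum of pairwise potential energies, U = Σ_{i<j} kqᵢqⱼ/rᵢⱼ.
All three pair separations equal the side length, 0.753 m.
U = (7.86×10⁻⁸) + (7.27×10⁻⁸) + (5.69×10⁻⁸) = 2.08×10⁻⁷ J.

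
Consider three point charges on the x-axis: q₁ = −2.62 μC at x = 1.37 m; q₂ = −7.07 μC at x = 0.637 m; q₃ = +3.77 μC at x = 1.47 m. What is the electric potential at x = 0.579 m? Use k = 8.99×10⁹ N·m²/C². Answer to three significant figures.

-1.09×10⁶ V

The total potential is the scalar sum of each charge's contribution, V = Σ kqᵢ/rᵢ.
Distances from the field point to each charge: r₁ = 0.791 m, r₂ = 0.0580 m, r₃ = 0.891 m.
V = k[(-2.62×10⁻⁶)/(0.791) + (-7.07×10⁻⁶)/(0.0580) + (3.77×10⁻⁶)/(0.891)] = -1.09×10⁶ V.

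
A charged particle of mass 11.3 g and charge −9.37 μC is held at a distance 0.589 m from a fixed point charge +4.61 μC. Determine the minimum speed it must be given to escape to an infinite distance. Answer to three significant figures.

To just escape, total mechanical energy must reach zero at infinity: ½mv²_min + U = 0, so ½mv²_min = −U = |kQq|/r.
|U| = |kQq|/r = (8.99×10⁹ N·m²/C²)(4.61×10⁻⁶)(9.37×10⁻⁶)/(0.589) = 0.659 J.
v_min = √(2|U|/m) = √(2·0.659/0.0113) = 10.8 m/s.

10.8 m/s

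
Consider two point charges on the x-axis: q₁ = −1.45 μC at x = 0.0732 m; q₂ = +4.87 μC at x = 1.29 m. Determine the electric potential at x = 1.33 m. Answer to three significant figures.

1.08×10⁶ V

Electric potential is a scalar, so the contributions from each charge add algebraically: V = Σ kqᵢ/rᵢ.
Distances from the field point to each charge: r₁ = 1.26 m, r₂ = 0.0400 m.
V = k[(-1.45×10⁻⁶)/(1.26) + (4.87×10⁻⁶)/(0.0400)] = 1.08×10⁶ V.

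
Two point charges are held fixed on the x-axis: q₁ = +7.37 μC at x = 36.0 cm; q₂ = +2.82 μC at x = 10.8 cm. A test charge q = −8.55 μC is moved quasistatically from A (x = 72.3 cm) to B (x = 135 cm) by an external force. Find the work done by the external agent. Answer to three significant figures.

1.17 J

For quasistatic motion the external work equals the change in potential energy: W_ext = qΔV = q(V_B − V_A).
At A: distances to the source charges are 0.363 m, 0.615 m; V_A = Σ kqᵢ/rᵢ = 2.24×10⁵ V.
At B: distances to the source charges are 0.990 m, 1.24 m; V_B = Σ kqᵢ/rᵢ = 8.73×10⁴ V.
ΔV = V_B − V_A = -1.36×10⁵ V.
W_ext = qΔV = (-8.55×10⁻⁶ C)(-1.36×10⁵ V) = 1.17 J.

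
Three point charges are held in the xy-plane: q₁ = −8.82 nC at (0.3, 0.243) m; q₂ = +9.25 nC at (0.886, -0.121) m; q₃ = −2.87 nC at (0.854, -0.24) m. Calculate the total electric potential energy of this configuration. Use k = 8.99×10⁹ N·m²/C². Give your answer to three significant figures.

-2.69×10⁻⁶ J

The assembly work is the sum of pairwise potential energies, U = Σ_{i<j} kqᵢqⱼ/rᵢⱼ.
Pair separations: r₁₂ = 0.690 m, r₁₃ = 0.735 m, r₂₃ = 0.123 m.
U = (-1.06×10⁻⁶) + (3.10×10⁻⁷) + (-1.94×10⁻⁶) = -2.69×10⁻⁶ J.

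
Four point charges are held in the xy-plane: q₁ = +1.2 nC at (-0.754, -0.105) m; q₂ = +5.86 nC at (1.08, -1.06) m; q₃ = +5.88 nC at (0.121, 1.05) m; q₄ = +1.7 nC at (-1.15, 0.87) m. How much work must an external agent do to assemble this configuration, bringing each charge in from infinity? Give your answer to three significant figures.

The assembly work is the sum of pairwise potential energies, U = Σ_{i<j} kqᵢqⱼ/rᵢⱼ.
Pair separations: r₁₂ = 2.07 m, r₁₃ = 1.45 m, r₁₄ = 1.05 m, r₂₃ = 2.32 m, r₂₄ = 2.95 m, r₃₄ = 1.28 m.
Summing all 6 pair terms gives U = 3.26×10⁻⁷ J.

3.26×10⁻⁷ J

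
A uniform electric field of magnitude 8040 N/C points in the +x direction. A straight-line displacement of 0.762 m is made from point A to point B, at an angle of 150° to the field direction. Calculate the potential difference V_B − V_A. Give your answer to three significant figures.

Only the component of displacement along E changes the potential: ΔV = −E·d·cosθ.
ΔV = −(8040 V/m)(0.762 m)cos150° = 5310 V.

5310 V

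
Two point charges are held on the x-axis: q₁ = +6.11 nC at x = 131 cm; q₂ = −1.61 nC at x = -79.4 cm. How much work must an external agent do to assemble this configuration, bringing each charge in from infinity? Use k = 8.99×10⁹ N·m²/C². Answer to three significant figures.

-4.20×10⁻⁸ J

The work to assemble the configuration equals its total potential energy, U = Σ kqᵢqⱼ/rᵢⱼ over all pairs.
Pair separations: r₁₂ = 2.10 m.
U = (-4.20×10⁻⁸) = -4.20×10⁻⁸ J.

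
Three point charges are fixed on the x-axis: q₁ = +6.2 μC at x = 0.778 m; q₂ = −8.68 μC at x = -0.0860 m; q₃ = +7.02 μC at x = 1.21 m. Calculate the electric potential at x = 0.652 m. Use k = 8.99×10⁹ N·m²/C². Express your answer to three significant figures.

4.50×10⁵ V

Electric potential is a scalar, so the contributions from each charge add algebraically: V = Σ kqᵢ/rᵢ.
Distances from the field point to each charge: r₁ = 0.126 m, r₂ = 0.738 m, r₃ = 0.558 m.
V = k[(6.20×10⁻⁶)/(0.126) + (-8.68×10⁻⁶)/(0.738) + (7.02×10⁻⁶)/(0.558)] = 4.50×10⁵ V.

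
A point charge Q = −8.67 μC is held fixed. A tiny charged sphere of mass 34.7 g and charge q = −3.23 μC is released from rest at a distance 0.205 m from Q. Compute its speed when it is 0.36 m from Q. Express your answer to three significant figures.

5.52 m/s

Only the electrostatic force acts, so mechanical energy is conserved: ½mv² = U₁ − U₂ = kQq(1/r₁ − 1/r₂).
U₁ − U₂ = (8.99×10⁹ N·m²/C²)(-8.67×10⁻⁶ C)(-3.23×10⁻⁶ C)(1/0.205 − 1/0.360) = 0.529 J.
v = √(2·0.529/0.0347) = 5.52 m/s.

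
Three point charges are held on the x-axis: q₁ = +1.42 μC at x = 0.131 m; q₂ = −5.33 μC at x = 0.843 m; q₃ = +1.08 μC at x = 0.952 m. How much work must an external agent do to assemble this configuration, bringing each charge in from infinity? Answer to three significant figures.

The assembly work is the sum of pairwise potential energies, U = Σ_{i<j} kqᵢqⱼ/rᵢⱼ.
Pair separations: r₁₂ = 0.712 m, r₁₃ = 0.821 m, r₂₃ = 0.109 m.
U = (-0.0956) + (0.0168) + (-0.475) = -0.554 J.

-0.554 J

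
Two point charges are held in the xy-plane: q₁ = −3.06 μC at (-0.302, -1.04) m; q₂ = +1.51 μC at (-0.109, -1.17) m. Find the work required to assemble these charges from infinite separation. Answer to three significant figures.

-0.179 J

The assembly work is the sum of pairwise potential energies, U = Σ_{i<j} kqᵢqⱼ/rᵢⱼ.
Pair separations: r₁₂ = 0.233 m.
U = (-0.179) = -0.179 J.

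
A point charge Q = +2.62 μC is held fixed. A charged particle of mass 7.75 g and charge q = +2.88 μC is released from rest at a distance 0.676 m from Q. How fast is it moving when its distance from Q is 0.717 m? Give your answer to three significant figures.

Only the electrostatic force acts, so mechanical energy is conserved: ½mv² = U₁ − U₂ = kQq(1/r₁ − 1/r₂).
U₁ − U₂ = (8.99×10⁹ N·m²/C²)(2.62×10⁻⁶ C)(2.88×10⁻⁶ C)(1/0.676 − 1/0.717) = 5.74×10⁻³ J.
v = √(2·5.74×10⁻³/7.75×10⁻³) = 1.22 m/s.

1.22 m/s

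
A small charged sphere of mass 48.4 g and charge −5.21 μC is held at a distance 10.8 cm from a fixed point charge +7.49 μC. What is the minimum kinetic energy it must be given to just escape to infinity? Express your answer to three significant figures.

3.25 J

To just escape, total mechanical energy must reach zero at infinity: ½mv²_min + U = 0, so ½mv²_min = −U = |kQq|/r.
|U| = |kQq|/r = (8.99×10⁹ N·m²/C²)(7.49×10⁻⁶)(5.21×10⁻⁶)/(0.108) = 3.25 J.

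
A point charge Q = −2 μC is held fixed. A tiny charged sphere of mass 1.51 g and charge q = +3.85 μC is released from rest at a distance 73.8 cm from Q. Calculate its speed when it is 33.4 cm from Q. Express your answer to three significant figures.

Only the electrostatic force acts, so mechanical energy is conserved: ½mv² = U₁ − U₂ = kQq(1/r₁ − 1/r₂).
U₁ − U₂ = (8.99×10⁹ N·m²/C²)(-2.00×10⁻⁶ C)(3.85×10⁻⁶ C)(1/0.738 − 1/0.334) = 0.113 J.
v = √(2·0.113/1.51×10⁻³) = 12.3 m/s.

12.3 m/s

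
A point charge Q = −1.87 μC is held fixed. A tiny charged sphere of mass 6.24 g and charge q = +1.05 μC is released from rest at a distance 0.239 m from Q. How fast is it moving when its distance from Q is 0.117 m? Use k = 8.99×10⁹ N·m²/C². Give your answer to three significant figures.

4.97 m/s

Only the electrostatic force acts, so mechanical energy is conserved: ½mv² = U₁ − U₂ = kQq(1/r₁ − 1/r₂).
U₁ − U₂ = (8.99×10⁹ N·m²/C²)(-1.87×10⁻⁶ C)(1.05×10⁻⁶ C)(1/0.239 − 1/0.117) = 0.0770 J.
v = √(2·0.0770/6.24×10⁻³) = 4.97 m/s.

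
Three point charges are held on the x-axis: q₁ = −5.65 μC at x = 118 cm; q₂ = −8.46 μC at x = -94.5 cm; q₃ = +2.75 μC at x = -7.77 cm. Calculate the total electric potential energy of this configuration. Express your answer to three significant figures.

The assembly work is the sum of pairwise potential energies, U = Σ_{i<j} kqᵢqⱼ/rᵢⱼ.
Pair separations: r₁₂ = 2.12 m, r₁₃ = 1.26 m, r₂₃ = 0.867 m.
U = (0.202) + (-0.111) + (-0.241) = -0.150 J.

-0.150 J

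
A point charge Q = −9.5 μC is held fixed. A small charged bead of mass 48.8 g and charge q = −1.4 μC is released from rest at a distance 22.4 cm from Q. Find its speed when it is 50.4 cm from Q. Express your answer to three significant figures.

Only the electrostatic force acts, so mechanical energy is conserved: ½mv² = U₁ − U₂ = kQq(1/r₁ − 1/r₂).
U₁ − U₂ = (8.99×10⁹ N·m²/C²)(-9.50×10⁻⁶ C)(-1.40×10⁻⁶ C)(1/0.224 − 1/0.504) = 0.297 J.
v = √(2·0.297/0.0488) = 3.49 m/s.

3.49 m/s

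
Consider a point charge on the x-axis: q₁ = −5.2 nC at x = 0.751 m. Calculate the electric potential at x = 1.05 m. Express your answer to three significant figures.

The total potential is the scalar sum of each charge's contribution, V = Σ kqᵢ/rᵢ.
V = k[(-5.20×10⁻⁹)/(0.299)] = -156 V.

-156 V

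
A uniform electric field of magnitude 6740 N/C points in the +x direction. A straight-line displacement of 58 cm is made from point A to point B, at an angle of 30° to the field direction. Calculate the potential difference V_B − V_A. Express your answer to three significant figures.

Only the component of displacement along E changes the potential: ΔV = −E·d·cosθ.
ΔV = −(6740 V/m)(0.580 m)cos30° = -3390 V.

-3390 V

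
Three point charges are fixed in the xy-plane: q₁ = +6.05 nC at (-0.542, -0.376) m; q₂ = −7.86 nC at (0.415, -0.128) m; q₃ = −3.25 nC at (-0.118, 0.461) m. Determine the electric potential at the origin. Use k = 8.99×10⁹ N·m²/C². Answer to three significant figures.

The total potential is the scalar sum of each charge's contribution, V = Σ kqᵢ/rᵢ.
Distances from the field point to each charge: r₁ = 0.660 m, r₂ = 0.434 m, r₃ = 0.476 m.
V = k[(6.05×10⁻⁹)/(0.660) + (-7.86×10⁻⁹)/(0.434) + (-3.25×10⁻⁹)/(0.476)] = -142 V.

-142 V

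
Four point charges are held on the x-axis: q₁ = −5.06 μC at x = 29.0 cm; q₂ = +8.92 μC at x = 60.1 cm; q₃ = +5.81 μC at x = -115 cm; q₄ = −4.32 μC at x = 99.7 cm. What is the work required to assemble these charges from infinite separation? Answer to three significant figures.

The work to assemble the configuration equals its total potential energy, U = Σ kqᵢqⱼ/rᵢⱼ over all pairs.
Pair separations: r₁₂ = 0.311 m, r₁₃ = 1.44 m, r₁₄ = 0.707 m, r₂₃ = 1.75 m, r₂₄ = 0.396 m, r₃₄ = 2.15 m.
Summing all 6 pair terms gives U = -1.92 J.

-1.92 J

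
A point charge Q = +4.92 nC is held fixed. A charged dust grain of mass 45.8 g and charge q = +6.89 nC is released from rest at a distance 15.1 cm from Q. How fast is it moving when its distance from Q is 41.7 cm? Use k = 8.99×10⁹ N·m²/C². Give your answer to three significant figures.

7.50×10⁻³ m/s

Only the electrostatic force acts, so mechanical energy is conserved: ½mv² = U₁ − U₂ = kQq(1/r₁ − 1/r₂).
U₁ − U₂ = (8.99×10⁹ N·m²/C²)(4.92×10⁻⁹ C)(6.89×10⁻⁹ C)(1/0.151 − 1/0.417) = 1.29×10⁻⁶ J.
v = √(2·1.29×10⁻⁶/0.0458) = 7.50×10⁻³ m/s.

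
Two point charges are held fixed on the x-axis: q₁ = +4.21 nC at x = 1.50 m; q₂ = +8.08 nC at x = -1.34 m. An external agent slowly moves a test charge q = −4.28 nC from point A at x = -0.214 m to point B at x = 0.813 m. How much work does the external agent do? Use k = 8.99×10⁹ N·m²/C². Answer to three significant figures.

For quasistatic motion the external work equals the change in potential energy: W_ext = qΔV = q(V_B − V_A).
At A: distances to the source charges are 1.71 m, 1.13 m; V_A = Σ kqᵢ/rᵢ = 86.6 V.
At B: distances to the source charges are 0.687 m, 2.15 m; V_B = Σ kqᵢ/rᵢ = 88.8 V.
ΔV = V_B − V_A = 2.24 V.
W_ext = qΔV = (-4.28×10⁻⁹ C)(2.24 V) = -9.58×10⁻⁹ J.

-9.58×10⁻⁹ J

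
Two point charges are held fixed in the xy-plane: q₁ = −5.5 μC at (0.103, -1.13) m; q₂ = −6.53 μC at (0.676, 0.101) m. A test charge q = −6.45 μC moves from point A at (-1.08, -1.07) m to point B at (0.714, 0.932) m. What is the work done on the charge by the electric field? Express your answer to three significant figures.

The work done by the electric force is W_field = −ΔU = −q(V_B − V_A) = q(V_A − V_B).
At A: distances to the source charges are 1.18 m, 2.11 m; V_A = Σ kqᵢ/rᵢ = -6.96×10⁴ V.
At B: distances to the source charges are 2.15 m, 0.832 m; V_B = Σ kqᵢ/rᵢ = -9.36×10⁴ V.
ΔV = V_B − V_A = -2.40×10⁴ V.
W_field = −qΔV = −(-6.45×10⁻⁶ C)(-2.40×10⁴ V) = -0.155 J.

-0.155 J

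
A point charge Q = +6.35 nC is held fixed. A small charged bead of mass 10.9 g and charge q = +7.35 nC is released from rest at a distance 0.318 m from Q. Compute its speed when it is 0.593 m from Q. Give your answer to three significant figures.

0.0106 m/s

Only the electrostatic force acts, so mechanical energy is conserved: ½mv² = U₁ − U₂ = kQq(1/r₁ − 1/r₂).
U₁ − U₂ = (8.99×10⁹ N·m²/C²)(6.35×10⁻⁹ C)(7.35×10⁻⁹ C)(1/0.318 − 1/0.593) = 6.12×10⁻⁷ J.
v = √(2·6.12×10⁻⁷/0.0109) = 0.0106 m/s.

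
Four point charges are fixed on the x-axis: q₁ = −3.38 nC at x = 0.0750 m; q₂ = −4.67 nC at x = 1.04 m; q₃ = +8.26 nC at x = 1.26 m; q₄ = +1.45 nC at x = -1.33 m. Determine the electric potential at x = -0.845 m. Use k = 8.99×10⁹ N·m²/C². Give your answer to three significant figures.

The total potential is the scalar sum of each charge's contribution, V = Σ kqᵢ/rᵢ.
Distances from the field point to each charge: r₁ = 0.920 m, r₂ = 1.89 m, r₃ = 2.10 m, r₄ = 0.485 m.
V = k[(-3.38×10⁻⁹)/(0.920) + (-4.67×10⁻⁹)/(1.89) + (8.26×10⁻⁹)/(2.10) + (1.45×10⁻⁹)/(0.485)] = 6.85 V.

6.85 V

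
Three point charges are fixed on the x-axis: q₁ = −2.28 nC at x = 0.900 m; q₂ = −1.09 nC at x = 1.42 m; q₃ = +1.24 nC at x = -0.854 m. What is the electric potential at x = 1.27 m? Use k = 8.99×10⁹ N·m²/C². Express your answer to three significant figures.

Electric potential is a scalar, so the contributions from each charge add algebraically: V = Σ kqᵢ/rᵢ.
Distances from the field point to each charge: r₁ = 0.370 m, r₂ = 0.150 m, r₃ = 2.12 m.
V = k[(-2.28×10⁻⁹)/(0.370) + (-1.09×10⁻⁹)/(0.150) + (1.24×10⁻⁹)/(2.12)] = -115 V.

-115 V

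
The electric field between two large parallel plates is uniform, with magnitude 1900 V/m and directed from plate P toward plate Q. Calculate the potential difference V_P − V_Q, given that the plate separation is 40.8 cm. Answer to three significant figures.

775 V

In a uniform field, potential decreases in the direction of E: ΔV = −E·d for a displacement d parallel to E.
Going from Q to P is a displacement of 40.8 cm opposite to the field, so V_P − V_Q = +Ed = 775 V.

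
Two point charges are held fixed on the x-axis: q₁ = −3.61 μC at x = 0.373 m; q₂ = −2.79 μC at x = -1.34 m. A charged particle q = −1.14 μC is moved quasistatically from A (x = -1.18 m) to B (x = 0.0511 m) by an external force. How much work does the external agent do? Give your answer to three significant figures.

For quasistatic motion the external work equals the change in potential energy: W_ext = qΔV = q(V_B − V_A).
At A: distances to the source charges are 1.55 m, 0.160 m; V_A = Σ kqᵢ/rᵢ = -1.78×10⁵ V.
At B: distances to the source charges are 0.322 m, 1.39 m; V_B = Σ kqᵢ/rᵢ = -1.19×10⁵ V.
ΔV = V_B − V_A = 5.88×10⁴ V.
W_ext = qΔV = (-1.14×10⁻⁶ C)(5.88×10⁴ V) = -0.0670 J.

-0.0670 J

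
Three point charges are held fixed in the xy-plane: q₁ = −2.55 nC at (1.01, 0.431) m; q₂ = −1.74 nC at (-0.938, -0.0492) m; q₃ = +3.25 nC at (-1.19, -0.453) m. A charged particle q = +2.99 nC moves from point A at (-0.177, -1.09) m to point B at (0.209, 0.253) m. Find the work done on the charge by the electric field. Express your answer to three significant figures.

The work done by the electric force is W_field = −ΔU = −q(V_B − V_A) = q(V_A − V_B).
At A: distances to the source charges are 1.93 m, 1.29 m, 1.20 m; V_A = Σ kqᵢ/rᵢ = 0.402 V.
At B: distances to the source charges are 0.821 m, 1.19 m, 1.57 m; V_B = Σ kqᵢ/rᵢ = -22.5 V.
ΔV = V_B − V_A = -22.9 V.
W_field = −qΔV = −(2.99×10⁻⁹ C)(-22.9 V) = 6.84×10⁻⁸ J.

6.84×10⁻⁸ J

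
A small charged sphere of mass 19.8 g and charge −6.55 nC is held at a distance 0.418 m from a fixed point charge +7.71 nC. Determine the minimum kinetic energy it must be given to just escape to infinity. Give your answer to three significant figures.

To just escape, total mechanical energy must reach zero at infinity: ½mv²_min + U = 0, so ½mv²_min = −U = |kQq|/r.
|U| = |kQq|/r = (8.99×10⁹ N·m²/C²)(7.71×10⁻⁹)(6.55×10⁻⁹)/(0.418) = 1.09×10⁻⁶ J.

1.09×10⁻⁶ J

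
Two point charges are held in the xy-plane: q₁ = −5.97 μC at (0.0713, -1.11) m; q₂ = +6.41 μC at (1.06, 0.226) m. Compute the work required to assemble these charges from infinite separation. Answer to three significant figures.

-0.207 J

The assembly work is the sum of pairwise potential energies, U = Σ_{i<j} kqᵢqⱼ/rᵢⱼ.
Pair separations: r₁₂ = 1.66 m.
U = (-0.207) = -0.207 J.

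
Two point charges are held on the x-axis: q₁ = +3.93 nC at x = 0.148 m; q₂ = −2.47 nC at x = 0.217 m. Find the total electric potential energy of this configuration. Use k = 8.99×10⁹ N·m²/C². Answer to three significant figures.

The assembly work is the sum of pairwise potential energies, U = Σ_{i<j} kqᵢqⱼ/rᵢⱼ.
Pair separations: r₁₂ = 0.0690 m.
U = (-1.26×10⁻⁶) = -1.26×10⁻⁶ J.

-1.26×10⁻⁶ J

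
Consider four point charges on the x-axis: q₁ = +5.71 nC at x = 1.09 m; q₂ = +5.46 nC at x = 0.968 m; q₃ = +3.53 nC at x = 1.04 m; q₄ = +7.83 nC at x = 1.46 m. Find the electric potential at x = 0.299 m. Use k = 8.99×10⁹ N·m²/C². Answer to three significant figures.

242 V

Electric potential is a scalar, so the contributions from each charge add algebraically: V = Σ kqᵢ/rᵢ.
Distances from the field point to each charge: r₁ = 0.791 m, r₂ = 0.669 m, r₃ = 0.741 m, r₄ = 1.16 m.
V = k[(5.71×10⁻⁹)/(0.791) + (5.46×10⁻⁹)/(0.669) + (3.53×10⁻⁹)/(0.741) + (7.83×10⁻⁹)/(1.16)] = 242 V.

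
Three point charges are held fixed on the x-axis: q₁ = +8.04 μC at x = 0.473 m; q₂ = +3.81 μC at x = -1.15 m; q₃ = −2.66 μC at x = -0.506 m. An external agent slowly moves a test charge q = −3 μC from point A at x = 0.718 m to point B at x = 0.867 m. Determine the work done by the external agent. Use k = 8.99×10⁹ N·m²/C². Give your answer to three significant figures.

For quasistatic motion the external work equals the change in potential energy: W_ext = qΔV = q(V_B − V_A).
At A: distances to the source charges are 0.245 m, 1.87 m, 1.22 m; V_A = Σ kqᵢ/rᵢ = 2.94×10⁵ V.
At B: distances to the source charges are 0.394 m, 2.02 m, 1.37 m; V_B = Σ kqᵢ/rᵢ = 1.83×10⁵ V.
ΔV = V_B − V_A = -1.11×10⁵ V.
W_ext = qΔV = (-3.00×10⁻⁶ C)(-1.11×10⁵ V) = 0.332 J.

0.332 J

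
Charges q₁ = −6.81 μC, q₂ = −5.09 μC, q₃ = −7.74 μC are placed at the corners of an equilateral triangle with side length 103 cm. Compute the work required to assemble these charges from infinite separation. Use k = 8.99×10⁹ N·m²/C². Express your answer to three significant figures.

1.11 J

The assembly work is the sum of pairwise potential energies, U = Σ_{i<j} kqᵢqⱼ/rᵢⱼ.
All three pair separations equal the side length, 1.03 m.
U = (0.303) + (0.460) + (0.344) = 1.11 J.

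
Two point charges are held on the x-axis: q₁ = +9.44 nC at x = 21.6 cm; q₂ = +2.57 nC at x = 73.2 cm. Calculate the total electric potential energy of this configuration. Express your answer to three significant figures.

The assembly work is the sum of pairwise potential energies, U = Σ_{i<j} kqᵢqⱼ/rᵢⱼ.
Pair separations: r₁₂ = 0.516 m.
U = (4.23×10⁻⁷) = 4.23×10⁻⁷ J.

4.23×10⁻⁷ J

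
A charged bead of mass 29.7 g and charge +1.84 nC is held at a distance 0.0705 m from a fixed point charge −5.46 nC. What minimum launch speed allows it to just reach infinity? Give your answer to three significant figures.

9.29×10⁻³ m/s

To just escape, total mechanical energy must reach zero at infinity: ½mv²_min + U = 0, so ½mv²_min = −U = |kQq|/r.
|U| = |kQq|/r = (8.99×10⁹ N·m²/C²)(5.46×10⁻⁹)(1.84×10⁻⁹)/(0.0705) = 1.28×10⁻⁶ J.
v_min = √(2|U|/m) = √(2·1.28×10⁻⁶/0.0297) = 9.29×10⁻³ m/s.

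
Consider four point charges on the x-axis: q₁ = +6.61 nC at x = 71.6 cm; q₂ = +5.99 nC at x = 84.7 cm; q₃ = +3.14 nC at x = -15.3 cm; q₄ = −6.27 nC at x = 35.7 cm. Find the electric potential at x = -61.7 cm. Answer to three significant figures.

Electric potential is a scalar, so the contributions from each charge add algebraically: V = Σ kqᵢ/rᵢ.
Distances from the field point to each charge: r₁ = 1.33 m, r₂ = 1.46 m, r₃ = 0.464 m, r₄ = 0.974 m.
V = k[(6.61×10⁻⁹)/(1.33) + (5.99×10⁻⁹)/(1.46) + (3.14×10⁻⁹)/(0.464) + (-6.27×10⁻⁹)/(0.974)] = 84.3 V.

84.3 V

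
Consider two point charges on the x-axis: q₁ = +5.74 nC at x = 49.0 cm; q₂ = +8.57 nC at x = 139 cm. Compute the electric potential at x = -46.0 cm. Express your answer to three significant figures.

The total potential is the scalar sum of each charge's contribution, V = Σ kqᵢ/rᵢ.
Distances from the field point to each charge: r₁ = 0.950 m, r₂ = 1.85 m.
V = k[(5.74×10⁻⁹)/(0.950) + (8.57×10⁻⁹)/(1.85)] = 96.0 V.

96.0 V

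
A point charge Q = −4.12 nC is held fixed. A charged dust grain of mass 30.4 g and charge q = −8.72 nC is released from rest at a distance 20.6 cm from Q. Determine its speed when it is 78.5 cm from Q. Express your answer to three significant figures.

Only the electrostatic force acts, so mechanical energy is conserved: ½mv² = U₁ − U₂ = kQq(1/r₁ − 1/r₂).
U₁ − U₂ = (8.99×10⁹ N·m²/C²)(-4.12×10⁻⁹ C)(-8.72×10⁻⁹ C)(1/0.206 − 1/0.785) = 1.16×10⁻⁶ J.
v = √(2·1.16×10⁻⁶/0.0304) = 8.72×10⁻³ m/s.

8.72×10⁻³ m/s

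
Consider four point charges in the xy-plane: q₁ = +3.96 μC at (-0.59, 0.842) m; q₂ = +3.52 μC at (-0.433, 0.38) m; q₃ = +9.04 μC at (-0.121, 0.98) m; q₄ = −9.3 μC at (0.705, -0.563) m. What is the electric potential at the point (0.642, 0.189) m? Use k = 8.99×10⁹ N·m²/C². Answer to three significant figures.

The total potential is the scalar sum of each charge's contribution, V = Σ kqᵢ/rᵢ.
Distances from the field point to each charge: r₁ = 1.39 m, r₂ = 1.09 m, r₃ = 1.10 m, r₄ = 0.755 m.
V = k[(3.96×10⁻⁶)/(1.39) + (3.52×10⁻⁶)/(1.09) + (9.04×10⁻⁶)/(1.10) + (-9.30×10⁻⁶)/(0.755)] = 1.77×10⁴ V.

1.77×10⁴ V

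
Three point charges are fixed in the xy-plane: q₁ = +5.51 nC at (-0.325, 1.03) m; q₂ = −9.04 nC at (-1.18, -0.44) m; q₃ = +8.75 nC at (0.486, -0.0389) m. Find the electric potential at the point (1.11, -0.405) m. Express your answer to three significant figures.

97.7 V

The total potential is the scalar sum of each charge's contribution, V = Σ kqᵢ/rᵢ.
Distances from the field point to each charge: r₁ = 2.03 m, r₂ = 2.29 m, r₃ = 0.723 m.
V = k[(5.51×10⁻⁹)/(2.03) + (-9.04×10⁻⁹)/(2.29) + (8.75×10⁻⁹)/(0.723)] = 97.7 V.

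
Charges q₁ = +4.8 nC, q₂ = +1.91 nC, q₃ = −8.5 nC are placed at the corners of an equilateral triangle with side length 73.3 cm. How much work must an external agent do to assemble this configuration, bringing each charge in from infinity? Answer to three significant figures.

-5.87×10⁻⁷ J

The assembly work is the sum of pairwise potential energies, U = Σ_{i<j} kqᵢqⱼ/rᵢⱼ.
All three pair separations equal the side length, 0.733 m.
U = (1.12×10⁻⁷) + (-5.00×10⁻⁷) + (-1.99×10⁻⁷) = -5.87×10⁻⁷ J.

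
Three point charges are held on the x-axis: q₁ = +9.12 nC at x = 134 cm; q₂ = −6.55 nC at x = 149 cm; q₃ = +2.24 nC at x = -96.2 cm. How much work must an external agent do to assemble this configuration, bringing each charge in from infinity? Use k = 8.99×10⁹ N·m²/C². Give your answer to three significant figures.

The assembly work is the sum of pairwise potential energies, U = Σ_{i<j} kqᵢqⱼ/rᵢⱼ.
Pair separations: r₁₂ = 0.150 m, r₁₃ = 2.30 m, r₂₃ = 2.45 m.
U = (-3.58×10⁻⁶) + (7.98×10⁻⁸) + (-5.38×10⁻⁸) = -3.55×10⁻⁶ J.

-3.55×10⁻⁶ J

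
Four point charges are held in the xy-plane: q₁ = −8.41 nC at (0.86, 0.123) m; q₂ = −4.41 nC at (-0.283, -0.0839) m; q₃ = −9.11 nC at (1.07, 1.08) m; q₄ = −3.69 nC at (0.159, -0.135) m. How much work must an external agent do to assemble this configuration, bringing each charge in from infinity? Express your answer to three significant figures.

2.09×10⁻⁶ J

The work to assemble the configuration equals its total potential energy, U = Σ kqᵢqⱼ/rᵢⱼ over all pairs.
Pair separations: r₁₂ = 1.16 m, r₁₃ = 0.980 m, r₁₄ = 0.747 m, r₂₃ = 1.78 m, r₂₄ = 0.445 m, r₃₄ = 1.52 m.
Summing all 6 pair terms gives U = 2.09×10⁻⁶ J.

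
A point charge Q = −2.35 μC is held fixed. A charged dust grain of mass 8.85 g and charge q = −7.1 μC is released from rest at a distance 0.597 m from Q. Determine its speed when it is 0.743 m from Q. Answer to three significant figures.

Only the electrostatic force acts, so mechanical energy is conserved: ½mv² = U₁ − U₂ = kQq(1/r₁ − 1/r₂).
U₁ − U₂ = (8.99×10⁹ N·m²/C²)(-2.35×10⁻⁶ C)(-7.10×10⁻⁶ C)(1/0.597 − 1/0.743) = 0.0494 J.
v = √(2·0.0494/8.85×10⁻³) = 3.34 m/s.

3.34 m/s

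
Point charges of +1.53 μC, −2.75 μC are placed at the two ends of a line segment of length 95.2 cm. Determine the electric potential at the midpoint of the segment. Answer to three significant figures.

-2.30×10⁴ V

The total potential is the scalar sum of each charge's contribution, V = Σ kqᵢ/rᵢ.
Each charge is 0.476 m from the midpoint.
V = k[(1.53×10⁻⁶)/(0.476) + (-2.75×10⁻⁶)/(0.476)] = -2.30×10⁴ V.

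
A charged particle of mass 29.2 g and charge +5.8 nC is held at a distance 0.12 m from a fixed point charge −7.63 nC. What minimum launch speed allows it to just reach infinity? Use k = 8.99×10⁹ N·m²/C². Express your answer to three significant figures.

0.0151 m/s

To just escape, total mechanical energy must reach zero at infinity: ½mv²_min + U = 0, so ½mv²_min = −U = |kQq|/r.
|U| = |kQq|/r = (8.99×10⁹ N·m²/C²)(7.63×10⁻⁹)(5.80×10⁻⁹)/(0.120) = 3.32×10⁻⁶ J.
v_min = √(2|U|/m) = √(2·3.32×10⁻⁶/0.0292) = 0.0151 m/s.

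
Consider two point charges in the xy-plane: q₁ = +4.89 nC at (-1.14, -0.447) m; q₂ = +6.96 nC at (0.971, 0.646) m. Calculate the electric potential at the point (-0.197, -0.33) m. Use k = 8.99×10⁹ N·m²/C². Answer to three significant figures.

87.4 V

Electric potential is a scalar, so the contributions from each charge add algebraically: V = Σ kqᵢ/rᵢ.
Distances from the field point to each charge: r₁ = 0.950 m, r₂ = 1.52 m.
V = k[(4.89×10⁻⁹)/(0.950) + (6.96×10⁻⁹)/(1.52)] = 87.4 V.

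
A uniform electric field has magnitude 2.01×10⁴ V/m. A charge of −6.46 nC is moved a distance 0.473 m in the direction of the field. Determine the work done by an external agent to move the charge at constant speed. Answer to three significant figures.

The potential change for a displacement 0.473 m in the direction of the field is ΔV = −Ed = -9510 V.
W_ext = qΔV = 6.14×10⁻⁵ J.

6.14×10⁻⁵ J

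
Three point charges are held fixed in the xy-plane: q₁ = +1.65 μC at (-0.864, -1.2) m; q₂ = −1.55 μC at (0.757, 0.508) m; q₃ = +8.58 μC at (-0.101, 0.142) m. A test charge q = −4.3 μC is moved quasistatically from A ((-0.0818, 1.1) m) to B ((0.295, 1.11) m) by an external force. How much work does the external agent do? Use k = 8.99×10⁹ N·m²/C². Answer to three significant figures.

For quasistatic motion the external work equals the change in potential energy: W_ext = qΔV = q(V_B − V_A).
At A: distances to the source charges are 2.43 m, 1.03 m, 0.958 m; V_A = Σ kqᵢ/rᵢ = 7.30×10⁴ V.
At B: distances to the source charges are 2.58 m, 0.759 m, 1.05 m; V_B = Σ kqᵢ/rᵢ = 6.11×10⁴ V.
ΔV = V_B − V_A = -1.19×10⁴ V.
W_ext = qΔV = (-4.30×10⁻⁶ C)(-1.19×10⁴ V) = 0.0512 J.

0.0512 J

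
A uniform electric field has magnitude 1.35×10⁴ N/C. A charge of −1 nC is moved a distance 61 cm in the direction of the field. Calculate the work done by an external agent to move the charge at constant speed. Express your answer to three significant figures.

The potential change for a displacement 61 cm in the direction of the field is ΔV = −Ed = -8240 V.
W_ext = qΔV = 8.23×10⁻⁶ J.

8.23×10⁻⁶ J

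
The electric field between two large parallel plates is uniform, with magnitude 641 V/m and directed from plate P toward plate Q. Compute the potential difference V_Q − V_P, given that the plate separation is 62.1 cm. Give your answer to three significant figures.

In a uniform field, potential decreases in the direction of E: ΔV = −E·d for a displacement d parallel to E.
Going from P to Q is a displacement of 62.1 cm along the field, so V_Q − V_P = −Ed = -398 V.

-398 V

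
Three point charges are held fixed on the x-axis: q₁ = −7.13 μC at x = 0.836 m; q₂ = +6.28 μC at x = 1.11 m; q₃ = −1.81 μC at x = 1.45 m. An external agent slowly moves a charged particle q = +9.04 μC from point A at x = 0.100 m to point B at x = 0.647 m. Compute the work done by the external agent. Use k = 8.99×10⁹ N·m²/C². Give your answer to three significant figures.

-1.76 J

For quasistatic motion the external work equals the change in potential energy: W_ext = qΔV = q(V_B − V_A).
At A: distances to the source charges are 0.736 m, 1.01 m, 1.35 m; V_A = Σ kqᵢ/rᵢ = -4.32×10⁴ V.
At B: distances to the source charges are 0.189 m, 0.463 m, 0.803 m; V_B = Σ kqᵢ/rᵢ = -2.37×10⁵ V.
ΔV = V_B − V_A = -1.94×10⁵ V.
W_ext = qΔV = (9.04×10⁻⁶ C)(-1.94×10⁵ V) = -1.76 J.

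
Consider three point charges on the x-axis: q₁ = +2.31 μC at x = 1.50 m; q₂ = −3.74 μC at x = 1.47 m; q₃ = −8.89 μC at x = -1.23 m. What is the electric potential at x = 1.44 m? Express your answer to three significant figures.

-8.05×10⁵ V

Electric potential is a scalar, so the contributions from each charge add algebraically: V = Σ kqᵢ/rᵢ.
Distances from the field point to each charge: r₁ = 0.0600 m, r₂ = 0.0300 m, r₃ = 2.67 m.
V = k[(2.31×10⁻⁶)/(0.0600) + (-3.74×10⁻⁶)/(0.0300) + (-8.89×10⁻⁶)/(2.67)] = -8.05×10⁵ V.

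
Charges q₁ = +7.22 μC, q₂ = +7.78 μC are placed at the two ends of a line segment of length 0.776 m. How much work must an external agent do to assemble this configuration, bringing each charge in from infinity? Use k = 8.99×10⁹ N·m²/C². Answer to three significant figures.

The assembly work is the sum of pairwise potential energies, U = Σ_{i<j} kqᵢqⱼ/rᵢⱼ.
The separation is r = 0.776 m.
U = (0.651) = 0.651 J.

0.651 J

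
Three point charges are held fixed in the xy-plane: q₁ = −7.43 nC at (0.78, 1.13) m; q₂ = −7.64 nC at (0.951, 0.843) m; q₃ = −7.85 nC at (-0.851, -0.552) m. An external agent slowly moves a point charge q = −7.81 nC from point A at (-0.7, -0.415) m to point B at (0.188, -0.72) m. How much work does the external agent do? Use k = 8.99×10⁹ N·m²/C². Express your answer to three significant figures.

For quasistatic motion the external work equals the change in potential energy: W_ext = qΔV = q(V_B − V_A).
At A: distances to the source charges are 2.14 m, 2.08 m, 0.204 m; V_A = Σ kqᵢ/rᵢ = -410 V.
At B: distances to the source charges are 1.94 m, 1.74 m, 1.05 m; V_B = Σ kqᵢ/rᵢ = -141 V.
ΔV = V_B − V_A = 270 V.
W_ext = qΔV = (-7.81×10⁻⁹ C)(270 V) = -2.10×10⁻⁶ J.

-2.10×10⁻⁶ J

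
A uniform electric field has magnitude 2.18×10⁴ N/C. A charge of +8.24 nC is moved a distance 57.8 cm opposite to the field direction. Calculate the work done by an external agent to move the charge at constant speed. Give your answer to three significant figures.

1.04×10⁻⁴ J

The potential change for a displacement 57.8 cm opposite to the field direction is ΔV = +Ed = 1.26×10⁴ V.
W_ext = qΔV = 1.04×10⁻⁴ J.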